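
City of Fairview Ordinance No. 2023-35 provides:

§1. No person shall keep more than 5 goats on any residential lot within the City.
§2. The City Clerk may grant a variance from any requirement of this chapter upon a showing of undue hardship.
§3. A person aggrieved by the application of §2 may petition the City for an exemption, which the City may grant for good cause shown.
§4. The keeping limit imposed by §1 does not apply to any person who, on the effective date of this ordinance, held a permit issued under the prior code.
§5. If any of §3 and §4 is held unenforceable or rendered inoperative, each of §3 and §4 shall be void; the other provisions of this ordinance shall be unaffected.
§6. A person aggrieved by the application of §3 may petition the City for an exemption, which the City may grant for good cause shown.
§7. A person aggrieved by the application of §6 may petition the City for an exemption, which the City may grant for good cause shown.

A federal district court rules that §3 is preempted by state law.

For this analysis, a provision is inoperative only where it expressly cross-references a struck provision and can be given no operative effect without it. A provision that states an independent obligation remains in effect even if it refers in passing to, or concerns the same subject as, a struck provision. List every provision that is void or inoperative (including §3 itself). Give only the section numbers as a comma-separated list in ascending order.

§3 is struck. §6 has no operative effect of its own apart from §3 and is therefore inoperative. §7 has no operative effect of its own apart from §6 and is therefore inoperative. §5 declares §3 and §4 mutually dependent; since one of them has fallen, all of them are of no effect. That brings down §4 as well. The remainder continues in force under §5. That leaves §1, §2, and §5 in effect.

3, 4, 6, 7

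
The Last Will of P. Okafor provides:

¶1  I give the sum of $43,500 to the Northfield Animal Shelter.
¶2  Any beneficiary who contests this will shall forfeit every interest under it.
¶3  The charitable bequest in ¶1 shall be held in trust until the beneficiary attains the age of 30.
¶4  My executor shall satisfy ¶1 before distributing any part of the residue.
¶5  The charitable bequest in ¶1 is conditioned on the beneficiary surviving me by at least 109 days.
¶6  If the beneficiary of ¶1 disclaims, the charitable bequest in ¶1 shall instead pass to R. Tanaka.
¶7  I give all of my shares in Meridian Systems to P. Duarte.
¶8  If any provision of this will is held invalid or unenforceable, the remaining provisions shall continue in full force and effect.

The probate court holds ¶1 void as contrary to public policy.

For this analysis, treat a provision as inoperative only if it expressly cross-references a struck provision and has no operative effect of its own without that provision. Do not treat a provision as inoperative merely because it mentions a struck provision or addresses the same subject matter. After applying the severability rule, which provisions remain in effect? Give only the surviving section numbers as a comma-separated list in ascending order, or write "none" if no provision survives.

¶1 is struck. ¶3 merely fixes the trust for ¶1; with ¶1 gone it has nothing to operate on and falls away. The only function of ¶4 is the priority direction for ¶1, so it cannot stand once ¶1 is removed. ¶5 merely fixes the survivorship condition on ¶1; with ¶1 gone it has nothing to operate on and falls away. ¶6 operates only by reference to ¶1, so it falls with ¶1. ¶8 is a severability clause and preserves every provision that can still be given independent effect. ¶2, ¶7, and ¶8 remain in effect.

2, 7, 8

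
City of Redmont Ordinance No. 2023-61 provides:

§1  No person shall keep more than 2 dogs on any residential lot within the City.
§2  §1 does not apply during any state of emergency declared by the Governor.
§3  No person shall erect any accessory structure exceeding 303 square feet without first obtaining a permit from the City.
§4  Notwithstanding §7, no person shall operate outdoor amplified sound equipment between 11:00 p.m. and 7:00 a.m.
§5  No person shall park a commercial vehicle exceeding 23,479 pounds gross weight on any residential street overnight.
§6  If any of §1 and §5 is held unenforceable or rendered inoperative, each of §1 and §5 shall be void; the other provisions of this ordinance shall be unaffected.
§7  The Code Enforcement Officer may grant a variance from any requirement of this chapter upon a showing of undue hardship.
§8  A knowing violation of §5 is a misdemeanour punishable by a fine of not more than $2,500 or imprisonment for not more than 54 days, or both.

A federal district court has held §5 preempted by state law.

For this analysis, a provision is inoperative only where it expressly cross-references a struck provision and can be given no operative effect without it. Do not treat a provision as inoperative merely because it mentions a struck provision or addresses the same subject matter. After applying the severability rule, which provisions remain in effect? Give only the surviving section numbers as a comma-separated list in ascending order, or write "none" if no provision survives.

3, 4, 6, 7

§5 is struck. §8 merely fixes the criminal penalty for violating §5; with §5 gone it has nothing to operate on and falls away. §6 declares §1 and §5 mutually dependent; since one of them has fallen, all of them are of no effect. That brings down §1 as well. §2 in turn depends solely on a provision now struck and likewise falls. The remainder continues in force under §6. The provisions still in force are §3, §4, §6, and §7.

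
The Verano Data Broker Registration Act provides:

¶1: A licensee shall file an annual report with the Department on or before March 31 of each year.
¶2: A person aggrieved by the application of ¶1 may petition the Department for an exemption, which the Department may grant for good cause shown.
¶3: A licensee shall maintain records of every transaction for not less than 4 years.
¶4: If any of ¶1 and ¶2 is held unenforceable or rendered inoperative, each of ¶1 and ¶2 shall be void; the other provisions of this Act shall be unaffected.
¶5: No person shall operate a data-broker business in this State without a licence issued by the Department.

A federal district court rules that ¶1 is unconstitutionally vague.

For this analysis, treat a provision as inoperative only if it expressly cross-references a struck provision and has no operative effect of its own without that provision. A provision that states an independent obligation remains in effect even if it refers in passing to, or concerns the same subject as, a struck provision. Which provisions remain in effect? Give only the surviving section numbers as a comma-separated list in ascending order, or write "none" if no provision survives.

¶1 is struck. ¶2 merely fixes the exemption procedure for ¶1; with ¶1 gone it has nothing to operate on and falls away. ¶4 declares ¶1 and ¶2 mutually dependent; since one of them has fallen, all of them are of no effect. The remainder continues in force under ¶4. ¶3, ¶4, and ¶5 remain in effect.

3, 4, 5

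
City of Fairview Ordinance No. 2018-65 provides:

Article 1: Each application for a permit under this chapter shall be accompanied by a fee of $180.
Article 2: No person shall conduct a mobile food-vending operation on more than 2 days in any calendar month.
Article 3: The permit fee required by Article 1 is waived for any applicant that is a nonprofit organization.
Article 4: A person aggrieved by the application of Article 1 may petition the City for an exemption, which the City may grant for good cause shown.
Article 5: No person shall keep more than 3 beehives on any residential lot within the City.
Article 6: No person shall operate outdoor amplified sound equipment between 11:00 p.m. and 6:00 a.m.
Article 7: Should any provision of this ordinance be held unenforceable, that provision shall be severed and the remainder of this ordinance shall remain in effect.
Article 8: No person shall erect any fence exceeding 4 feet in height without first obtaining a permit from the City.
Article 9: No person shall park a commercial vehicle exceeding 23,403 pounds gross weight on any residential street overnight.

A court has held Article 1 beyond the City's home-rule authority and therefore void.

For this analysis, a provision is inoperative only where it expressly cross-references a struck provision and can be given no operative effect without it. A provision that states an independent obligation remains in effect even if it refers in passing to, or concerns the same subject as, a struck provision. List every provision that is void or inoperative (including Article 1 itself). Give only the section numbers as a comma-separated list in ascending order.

Article 1 is struck. Article 3 does nothing except set the nonprofit waiver of the permit fee by reference to Article 1; with Article 1 gone it has no independent effect and is inoperative. The only function of Article 4 is the exemption procedure for Article 1, so it cannot stand once Article 1 is removed. Article 7 is a severability clause and preserves every provision that can still be given independent effect. Article 2, Article 5, Article 6, Article 7, Article 8, and Article 9 remain in effect.

1, 3, 4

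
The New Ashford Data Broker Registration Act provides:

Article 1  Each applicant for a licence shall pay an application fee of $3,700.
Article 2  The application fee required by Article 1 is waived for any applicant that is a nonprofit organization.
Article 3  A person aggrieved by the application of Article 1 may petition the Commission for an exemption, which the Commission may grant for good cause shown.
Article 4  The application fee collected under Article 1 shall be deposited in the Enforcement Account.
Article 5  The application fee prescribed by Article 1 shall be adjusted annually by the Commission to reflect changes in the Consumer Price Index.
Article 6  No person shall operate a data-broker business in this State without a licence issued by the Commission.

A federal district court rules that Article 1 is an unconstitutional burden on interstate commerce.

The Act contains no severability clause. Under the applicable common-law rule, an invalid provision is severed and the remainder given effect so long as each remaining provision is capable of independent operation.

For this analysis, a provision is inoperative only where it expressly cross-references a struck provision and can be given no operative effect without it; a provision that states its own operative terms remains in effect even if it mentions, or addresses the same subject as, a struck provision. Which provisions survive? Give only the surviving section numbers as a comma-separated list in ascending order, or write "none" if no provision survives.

6

Article 1 is struck. Article 2 does nothing except set the nonprofit waiver of the application fee by reference to Article 1; with Article 1 gone it has no independent effect and is inoperative. The only function of Article 3 is the exemption procedure for Article 1, so it cannot stand once Article 1 is removed. Article 4 operates only by reference to Article 1, so it falls with Article 1. Article 5 does nothing except set the indexation of the application fee by reference to Article 1; with Article 1 gone it has no independent effect and is inoperative. Under the stated default rule, only provisions that cannot operate independently fall away; the rest are enforced. Only Article 6 remains in effect.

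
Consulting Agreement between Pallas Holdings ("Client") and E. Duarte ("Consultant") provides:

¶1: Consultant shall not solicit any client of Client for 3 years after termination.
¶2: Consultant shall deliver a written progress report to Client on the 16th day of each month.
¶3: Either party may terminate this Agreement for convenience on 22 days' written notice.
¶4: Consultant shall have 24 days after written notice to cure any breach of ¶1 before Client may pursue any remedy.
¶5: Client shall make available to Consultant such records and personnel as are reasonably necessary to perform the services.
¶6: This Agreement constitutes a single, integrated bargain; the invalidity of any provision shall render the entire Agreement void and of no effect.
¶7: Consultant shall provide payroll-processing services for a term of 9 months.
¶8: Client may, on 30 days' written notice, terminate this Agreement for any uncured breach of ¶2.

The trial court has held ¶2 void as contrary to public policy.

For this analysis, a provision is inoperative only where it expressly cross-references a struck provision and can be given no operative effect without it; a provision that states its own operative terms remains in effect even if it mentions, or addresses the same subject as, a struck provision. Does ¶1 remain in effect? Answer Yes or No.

No

¶2 is struck. ¶8 merely fixes the termination right for breach of ¶2; with ¶2 gone it has nothing to operate on and falls away. ¶6 provides that the Agreement is not severable, so the invalidity of any one provision voids the entire Agreement. No provision of the Agreement survives. ¶1 is among the inoperative provisions, so the answer is no.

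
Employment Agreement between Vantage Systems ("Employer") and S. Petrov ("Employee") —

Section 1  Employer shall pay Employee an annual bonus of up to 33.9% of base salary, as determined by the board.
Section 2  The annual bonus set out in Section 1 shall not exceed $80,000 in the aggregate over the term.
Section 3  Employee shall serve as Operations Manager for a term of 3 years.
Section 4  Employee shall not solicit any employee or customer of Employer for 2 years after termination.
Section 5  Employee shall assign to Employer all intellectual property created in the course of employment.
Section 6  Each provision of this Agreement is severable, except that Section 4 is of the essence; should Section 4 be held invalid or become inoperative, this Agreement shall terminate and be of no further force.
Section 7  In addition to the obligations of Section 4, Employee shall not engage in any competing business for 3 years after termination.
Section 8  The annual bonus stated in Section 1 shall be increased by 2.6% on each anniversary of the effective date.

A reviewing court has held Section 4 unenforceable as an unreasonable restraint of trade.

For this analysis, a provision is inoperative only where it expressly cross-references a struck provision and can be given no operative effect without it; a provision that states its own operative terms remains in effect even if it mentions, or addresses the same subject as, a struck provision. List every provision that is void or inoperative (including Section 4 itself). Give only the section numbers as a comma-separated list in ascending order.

Section 4 is struck. No other provision's operative terms depend on Section 4. Section 6 makes Section 4 an essential term, and Section 4 is the provision held invalid; under Section 6, the entire Agreement is therefore void. No provision of the Agreement survives.

1, 2, 3, 4, 5, 6, 7, 8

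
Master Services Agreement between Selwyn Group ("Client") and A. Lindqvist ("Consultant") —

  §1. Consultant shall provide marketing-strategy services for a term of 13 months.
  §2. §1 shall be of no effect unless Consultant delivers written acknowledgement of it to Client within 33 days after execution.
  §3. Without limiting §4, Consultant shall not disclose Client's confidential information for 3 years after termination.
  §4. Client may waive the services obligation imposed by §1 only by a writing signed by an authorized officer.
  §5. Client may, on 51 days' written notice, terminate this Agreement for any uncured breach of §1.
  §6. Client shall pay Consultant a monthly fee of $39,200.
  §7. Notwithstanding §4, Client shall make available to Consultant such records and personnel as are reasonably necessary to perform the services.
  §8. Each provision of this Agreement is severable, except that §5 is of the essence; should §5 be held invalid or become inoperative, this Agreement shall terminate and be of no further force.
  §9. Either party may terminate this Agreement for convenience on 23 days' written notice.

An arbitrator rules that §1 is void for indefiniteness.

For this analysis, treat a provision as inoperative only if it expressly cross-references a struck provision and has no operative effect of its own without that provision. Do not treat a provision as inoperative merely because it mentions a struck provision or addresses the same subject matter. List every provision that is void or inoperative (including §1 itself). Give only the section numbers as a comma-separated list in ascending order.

1, 2, 3, 4, 5, 6, 7, 8, 9

§1 is struck. §2 merely fixes the acknowledgement condition for §1; with §1 gone it has nothing to operate on and falls away. §4 operates only by reference to §1, so it falls with §1. §5 merely fixes the termination right for breach of §1; with §1 gone it has nothing to operate on and falls away. §8 makes §5 an essential term, and §5 has been rendered inoperative by the cascade; under §8, the entire Agreement is therefore void. No provision of the Agreement survives.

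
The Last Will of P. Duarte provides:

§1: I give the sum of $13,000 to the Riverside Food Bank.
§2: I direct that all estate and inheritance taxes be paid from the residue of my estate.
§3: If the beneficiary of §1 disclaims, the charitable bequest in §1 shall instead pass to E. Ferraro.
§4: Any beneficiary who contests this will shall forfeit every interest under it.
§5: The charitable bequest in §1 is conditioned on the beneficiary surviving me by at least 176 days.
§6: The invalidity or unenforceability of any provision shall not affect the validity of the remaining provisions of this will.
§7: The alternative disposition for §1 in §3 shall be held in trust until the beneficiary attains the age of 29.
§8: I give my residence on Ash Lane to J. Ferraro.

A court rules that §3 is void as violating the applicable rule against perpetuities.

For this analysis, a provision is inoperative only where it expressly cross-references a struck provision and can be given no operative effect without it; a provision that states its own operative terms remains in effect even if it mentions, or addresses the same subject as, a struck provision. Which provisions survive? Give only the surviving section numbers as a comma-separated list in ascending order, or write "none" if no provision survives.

1, 2, 4, 5, 6, 8

§3 is struck. The only function of §7 is the trust for §3, so it cannot stand once §3 is removed. Under the severability clause in §6, the remaining provisions continue in force. That leaves §1, §2, §4, §5, §6, and §8 in effect.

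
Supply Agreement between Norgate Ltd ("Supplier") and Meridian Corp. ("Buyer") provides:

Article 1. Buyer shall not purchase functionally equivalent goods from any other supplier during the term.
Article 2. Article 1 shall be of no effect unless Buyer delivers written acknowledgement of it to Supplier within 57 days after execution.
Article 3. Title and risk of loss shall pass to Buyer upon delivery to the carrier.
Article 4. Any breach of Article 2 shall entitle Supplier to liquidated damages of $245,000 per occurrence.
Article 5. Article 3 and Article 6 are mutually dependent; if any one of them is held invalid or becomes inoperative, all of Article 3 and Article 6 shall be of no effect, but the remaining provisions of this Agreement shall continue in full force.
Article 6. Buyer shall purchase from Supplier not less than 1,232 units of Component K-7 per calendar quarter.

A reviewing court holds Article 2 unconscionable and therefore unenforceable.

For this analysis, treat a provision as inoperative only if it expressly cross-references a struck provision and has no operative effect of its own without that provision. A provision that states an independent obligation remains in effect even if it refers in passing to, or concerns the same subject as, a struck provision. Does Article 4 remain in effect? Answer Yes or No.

Article 2 is struck. The whole of Article 4 is the liquidated-damages amount, defined by reference to Article 2, so Article 4 cannot stand once Article 2 is removed. Article 5 ties Article 3 and Article 6 together, but none of those is affected here; the remaining provisions continue in force under Article 5. The provisions still in force are Article 1, Article 3, Article 5, and Article 6. Article 4 is among the inoperative provisions, so the answer is no.

No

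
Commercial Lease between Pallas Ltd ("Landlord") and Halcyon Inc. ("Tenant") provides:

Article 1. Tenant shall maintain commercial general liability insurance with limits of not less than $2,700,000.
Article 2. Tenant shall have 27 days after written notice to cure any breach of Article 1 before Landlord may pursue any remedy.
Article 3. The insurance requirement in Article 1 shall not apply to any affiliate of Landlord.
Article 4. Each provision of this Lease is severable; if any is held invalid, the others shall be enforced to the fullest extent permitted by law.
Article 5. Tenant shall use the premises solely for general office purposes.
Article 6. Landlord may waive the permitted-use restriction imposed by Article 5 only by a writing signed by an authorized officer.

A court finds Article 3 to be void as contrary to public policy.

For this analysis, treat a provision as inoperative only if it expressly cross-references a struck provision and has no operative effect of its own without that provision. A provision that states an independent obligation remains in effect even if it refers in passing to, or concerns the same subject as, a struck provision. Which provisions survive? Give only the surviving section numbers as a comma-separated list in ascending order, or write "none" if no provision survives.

1, 2, 4, 5, 6

Article 3 is struck. No other provision's operative terms depend on Article 3. Article 4 is a severability clause and preserves every provision that can still be given independent effect. Article 1, Article 2, Article 4, Article 5, and Article 6 remain in effect.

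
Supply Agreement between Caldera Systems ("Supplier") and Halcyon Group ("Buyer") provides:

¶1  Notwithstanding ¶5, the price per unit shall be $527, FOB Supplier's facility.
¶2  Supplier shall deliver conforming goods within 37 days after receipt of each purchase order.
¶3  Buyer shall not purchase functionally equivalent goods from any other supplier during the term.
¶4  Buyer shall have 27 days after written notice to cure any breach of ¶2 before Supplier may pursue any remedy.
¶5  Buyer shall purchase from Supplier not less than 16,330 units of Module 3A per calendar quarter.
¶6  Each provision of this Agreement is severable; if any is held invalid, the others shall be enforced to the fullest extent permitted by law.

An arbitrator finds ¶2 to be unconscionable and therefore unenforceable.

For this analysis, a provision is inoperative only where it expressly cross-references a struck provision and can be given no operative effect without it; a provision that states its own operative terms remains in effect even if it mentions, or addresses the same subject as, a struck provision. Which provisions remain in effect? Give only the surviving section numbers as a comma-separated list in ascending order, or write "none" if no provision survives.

¶2 is struck. ¶4 operates only by reference to ¶2, so it falls with ¶2. ¶6 is a severability clause and preserves every provision that can still be given independent effect. The provisions still in force are ¶1, ¶3, ¶5, and ¶6.

1, 3, 5, 6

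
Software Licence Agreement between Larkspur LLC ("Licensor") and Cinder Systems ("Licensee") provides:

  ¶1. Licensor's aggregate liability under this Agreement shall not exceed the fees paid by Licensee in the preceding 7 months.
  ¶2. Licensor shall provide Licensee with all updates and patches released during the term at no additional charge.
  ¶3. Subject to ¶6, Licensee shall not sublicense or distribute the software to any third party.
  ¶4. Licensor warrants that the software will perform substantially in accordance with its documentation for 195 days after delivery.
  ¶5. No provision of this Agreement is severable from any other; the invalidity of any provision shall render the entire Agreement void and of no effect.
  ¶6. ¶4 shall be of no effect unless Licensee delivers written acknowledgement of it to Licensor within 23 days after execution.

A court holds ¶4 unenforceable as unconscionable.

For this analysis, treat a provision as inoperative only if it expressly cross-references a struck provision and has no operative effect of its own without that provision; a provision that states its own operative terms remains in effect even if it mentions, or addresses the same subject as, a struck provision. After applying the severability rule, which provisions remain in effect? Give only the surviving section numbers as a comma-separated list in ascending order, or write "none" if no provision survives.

¶4 is struck. ¶6 operates only by reference to ¶4, so it falls with ¶4. ¶5 provides that the Agreement is not severable, so the invalidity of any one provision voids the entire Agreement. No provision of the Agreement survives.

none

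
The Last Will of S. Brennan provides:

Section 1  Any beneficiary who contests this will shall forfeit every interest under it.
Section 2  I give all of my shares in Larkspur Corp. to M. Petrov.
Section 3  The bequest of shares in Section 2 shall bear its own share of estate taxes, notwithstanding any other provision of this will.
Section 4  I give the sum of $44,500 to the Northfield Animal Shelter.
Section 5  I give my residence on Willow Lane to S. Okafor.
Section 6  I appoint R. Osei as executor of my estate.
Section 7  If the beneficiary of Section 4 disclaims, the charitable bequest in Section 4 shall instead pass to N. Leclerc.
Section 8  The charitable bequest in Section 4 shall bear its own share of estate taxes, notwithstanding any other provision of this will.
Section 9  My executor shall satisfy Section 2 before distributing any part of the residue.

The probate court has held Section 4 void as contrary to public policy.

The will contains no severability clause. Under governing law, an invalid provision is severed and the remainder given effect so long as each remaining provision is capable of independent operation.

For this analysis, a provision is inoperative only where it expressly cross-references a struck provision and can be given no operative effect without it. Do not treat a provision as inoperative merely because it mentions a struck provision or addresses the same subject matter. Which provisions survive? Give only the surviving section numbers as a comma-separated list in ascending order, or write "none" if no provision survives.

Section 4 is struck. Section 7 operates only by reference to Section 4, so it falls with Section 4. The only function of Section 8 is the tax charge on Section 4, so it cannot stand once Section 4 is removed. With no severability clause, the stated default rule severs what cannot stand and enforces each remaining provision that can operate on its own. The provisions still in force are Section 1, Section 2, Section 3, Section 5, Section 6, and Section 9.

1, 2, 3, 5, 6, 9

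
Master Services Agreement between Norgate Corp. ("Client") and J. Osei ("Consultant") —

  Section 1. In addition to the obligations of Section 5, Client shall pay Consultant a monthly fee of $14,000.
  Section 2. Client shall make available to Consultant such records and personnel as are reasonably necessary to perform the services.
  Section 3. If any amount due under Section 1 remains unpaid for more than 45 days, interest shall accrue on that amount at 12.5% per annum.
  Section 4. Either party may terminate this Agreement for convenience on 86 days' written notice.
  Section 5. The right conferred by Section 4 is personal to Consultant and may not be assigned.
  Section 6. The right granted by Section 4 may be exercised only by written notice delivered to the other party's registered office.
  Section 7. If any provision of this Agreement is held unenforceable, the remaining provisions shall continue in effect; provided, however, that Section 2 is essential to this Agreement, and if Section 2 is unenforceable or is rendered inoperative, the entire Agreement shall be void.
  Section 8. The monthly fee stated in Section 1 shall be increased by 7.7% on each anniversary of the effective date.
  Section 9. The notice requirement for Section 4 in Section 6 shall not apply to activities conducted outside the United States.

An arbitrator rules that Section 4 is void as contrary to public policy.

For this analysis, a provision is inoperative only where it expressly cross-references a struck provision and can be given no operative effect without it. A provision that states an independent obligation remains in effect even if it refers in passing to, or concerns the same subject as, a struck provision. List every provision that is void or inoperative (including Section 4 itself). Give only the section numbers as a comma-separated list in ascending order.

Section 4 is struck. The only function of Section 5 is the non-assignment of Section 4, so it cannot stand once Section 4 is removed. Section 6 merely fixes the notice requirement for Section 4; with Section 4 gone it has nothing to operate on and falls away. Section 9 has no operative effect of its own apart from Section 6 and is therefore inoperative. Although Section 1 refers to Section 5, its operative terms do not depend on Section 5, so it remains in effect. Section 7 makes Section 2 an essential term, but Section 2 is unaffected, so the severability proviso in Section 7 preserves the remaining provisions. The provisions still in force are Section 1, Section 2, Section 3, Section 7, and Section 8.

4, 5, 6, 9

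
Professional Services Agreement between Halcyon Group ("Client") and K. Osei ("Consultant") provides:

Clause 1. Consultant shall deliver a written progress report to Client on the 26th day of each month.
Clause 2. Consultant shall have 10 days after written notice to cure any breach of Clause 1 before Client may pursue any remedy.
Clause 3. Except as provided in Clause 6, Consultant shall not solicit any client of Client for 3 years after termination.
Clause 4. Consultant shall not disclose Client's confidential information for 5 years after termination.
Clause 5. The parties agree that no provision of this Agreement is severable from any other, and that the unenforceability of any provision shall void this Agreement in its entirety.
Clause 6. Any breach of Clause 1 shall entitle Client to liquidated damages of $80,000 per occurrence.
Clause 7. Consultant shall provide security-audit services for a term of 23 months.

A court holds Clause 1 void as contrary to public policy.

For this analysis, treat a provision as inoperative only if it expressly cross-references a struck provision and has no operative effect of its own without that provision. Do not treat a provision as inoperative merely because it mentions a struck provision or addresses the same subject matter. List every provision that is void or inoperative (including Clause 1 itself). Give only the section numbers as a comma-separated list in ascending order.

1, 2, 3, 4, 5, 6, 7

Clause 1 is struck. Clause 2 merely fixes the cure period for breach of Clause 1; with Clause 1 gone it has nothing to operate on and falls away. The whole of Clause 6 is the liquidated-damages amount, defined by reference to Clause 1, so Clause 6 cannot stand once Clause 1 is removed. Clause 5 provides that the Agreement is not severable, so the invalidity of any one provision voids the entire Agreement. No provision of the Agreement survives.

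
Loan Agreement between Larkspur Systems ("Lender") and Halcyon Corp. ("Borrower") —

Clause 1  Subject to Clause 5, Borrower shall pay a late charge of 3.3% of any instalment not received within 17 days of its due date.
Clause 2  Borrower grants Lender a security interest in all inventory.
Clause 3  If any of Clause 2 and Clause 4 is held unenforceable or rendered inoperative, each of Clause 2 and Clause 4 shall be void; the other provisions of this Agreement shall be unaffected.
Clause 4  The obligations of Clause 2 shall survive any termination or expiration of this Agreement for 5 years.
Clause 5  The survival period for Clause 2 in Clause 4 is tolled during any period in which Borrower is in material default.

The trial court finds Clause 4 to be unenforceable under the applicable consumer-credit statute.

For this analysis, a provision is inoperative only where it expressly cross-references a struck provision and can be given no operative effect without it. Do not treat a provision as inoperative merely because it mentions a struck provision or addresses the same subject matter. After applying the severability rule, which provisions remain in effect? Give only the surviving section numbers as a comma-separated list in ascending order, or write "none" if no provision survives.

1, 3

Clause 4 is struck. The whole of Clause 5 is the tolling of the survival period for Clause 2, defined by reference to Clause 4, so Clause 5 cannot stand once Clause 4 is removed. Although Clause 1 refers to Clause 5, its operative terms do not depend on Clause 5, so it remains in effect. Clause 3 declares Clause 2 and Clause 4 mutually dependent; since one of them has fallen, all of them are of no effect. That brings down Clause 2 as well. The remainder continues in force under Clause 3. That leaves Clause 1 and Clause 3 in effect.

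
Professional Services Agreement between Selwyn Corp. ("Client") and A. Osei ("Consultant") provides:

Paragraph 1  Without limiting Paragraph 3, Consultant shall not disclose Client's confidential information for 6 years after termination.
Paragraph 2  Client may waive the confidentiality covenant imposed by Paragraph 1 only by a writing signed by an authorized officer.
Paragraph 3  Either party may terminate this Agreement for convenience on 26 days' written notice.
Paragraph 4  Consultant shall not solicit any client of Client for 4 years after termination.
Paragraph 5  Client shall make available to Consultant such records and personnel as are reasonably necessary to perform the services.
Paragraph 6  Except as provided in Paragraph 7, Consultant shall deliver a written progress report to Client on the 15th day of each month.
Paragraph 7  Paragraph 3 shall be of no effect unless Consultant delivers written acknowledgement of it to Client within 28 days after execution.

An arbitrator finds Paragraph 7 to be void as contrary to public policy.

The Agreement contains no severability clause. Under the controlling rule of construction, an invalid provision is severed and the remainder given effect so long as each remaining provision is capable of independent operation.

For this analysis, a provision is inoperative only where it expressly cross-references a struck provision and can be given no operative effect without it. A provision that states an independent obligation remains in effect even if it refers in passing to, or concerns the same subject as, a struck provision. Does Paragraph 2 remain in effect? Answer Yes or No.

Paragraph 7 is struck. Paragraph 6 mentions Paragraph 7 but its own obligation stands independently of Paragraph 7, so Paragraph 6 is not affected. No other provision's operative terms depend on Paragraph 7. Under the stated default rule, only provisions that cannot operate independently fall away; the rest are enforced. The provisions still in force are Paragraph 1, Paragraph 2, Paragraph 3, Paragraph 4, Paragraph 5, and Paragraph 6. Paragraph 2 is among the surviving provisions, so the answer is yes.

Yes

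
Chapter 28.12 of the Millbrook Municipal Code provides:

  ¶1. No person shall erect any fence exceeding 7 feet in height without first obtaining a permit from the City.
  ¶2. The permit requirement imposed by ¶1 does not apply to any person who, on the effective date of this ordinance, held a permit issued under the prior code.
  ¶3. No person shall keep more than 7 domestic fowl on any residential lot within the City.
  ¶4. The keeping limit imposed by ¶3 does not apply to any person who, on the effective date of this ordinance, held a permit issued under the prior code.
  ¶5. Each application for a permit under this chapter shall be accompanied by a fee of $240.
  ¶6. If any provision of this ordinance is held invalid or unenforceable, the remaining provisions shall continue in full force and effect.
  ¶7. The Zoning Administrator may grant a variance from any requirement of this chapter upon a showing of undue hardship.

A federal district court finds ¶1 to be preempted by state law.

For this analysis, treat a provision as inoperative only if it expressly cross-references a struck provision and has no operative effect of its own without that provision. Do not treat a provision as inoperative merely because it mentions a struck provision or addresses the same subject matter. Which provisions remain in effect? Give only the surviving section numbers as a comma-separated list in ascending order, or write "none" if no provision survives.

3, 4, 5, 6, 7

¶1 is struck. ¶2 operates only by reference to ¶1, so it falls with ¶1. ¶6 is a severability clause and preserves every provision that can still be given independent effect. The provisions still in force are ¶3, ¶4, ¶5, ¶6, and ¶7.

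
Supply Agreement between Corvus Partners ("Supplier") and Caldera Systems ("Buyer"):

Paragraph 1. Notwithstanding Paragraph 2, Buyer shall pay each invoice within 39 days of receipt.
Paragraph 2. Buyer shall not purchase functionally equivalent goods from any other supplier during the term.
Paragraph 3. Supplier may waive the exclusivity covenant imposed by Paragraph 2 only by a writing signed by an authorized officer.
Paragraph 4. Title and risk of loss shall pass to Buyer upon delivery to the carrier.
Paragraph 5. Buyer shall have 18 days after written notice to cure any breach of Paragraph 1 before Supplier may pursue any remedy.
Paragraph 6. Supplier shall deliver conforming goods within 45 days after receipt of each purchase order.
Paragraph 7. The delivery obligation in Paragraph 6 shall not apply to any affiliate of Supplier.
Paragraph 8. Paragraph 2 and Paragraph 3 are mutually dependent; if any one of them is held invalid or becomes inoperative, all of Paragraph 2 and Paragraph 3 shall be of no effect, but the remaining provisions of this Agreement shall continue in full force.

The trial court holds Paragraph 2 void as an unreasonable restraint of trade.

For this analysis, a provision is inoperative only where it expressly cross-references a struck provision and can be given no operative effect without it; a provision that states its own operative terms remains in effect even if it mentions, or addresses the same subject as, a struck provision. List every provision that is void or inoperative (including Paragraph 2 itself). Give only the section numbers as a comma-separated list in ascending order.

2, 3

Paragraph 2 is struck. The only function of Paragraph 3 is the waiver condition for Paragraph 2, so it cannot stand once Paragraph 2 is removed. Although Paragraph 1 refers to Paragraph 2, its operative terms do not depend on Paragraph 2, so it remains in effect. Paragraph 8 declares Paragraph 2 and Paragraph 3 mutually dependent; since one of them has fallen, all of them are of no effect. The remainder continues in force under Paragraph 8. Paragraph 1, Paragraph 4, Paragraph 5, Paragraph 6, Paragraph 7, and Paragraph 8 remain in effect.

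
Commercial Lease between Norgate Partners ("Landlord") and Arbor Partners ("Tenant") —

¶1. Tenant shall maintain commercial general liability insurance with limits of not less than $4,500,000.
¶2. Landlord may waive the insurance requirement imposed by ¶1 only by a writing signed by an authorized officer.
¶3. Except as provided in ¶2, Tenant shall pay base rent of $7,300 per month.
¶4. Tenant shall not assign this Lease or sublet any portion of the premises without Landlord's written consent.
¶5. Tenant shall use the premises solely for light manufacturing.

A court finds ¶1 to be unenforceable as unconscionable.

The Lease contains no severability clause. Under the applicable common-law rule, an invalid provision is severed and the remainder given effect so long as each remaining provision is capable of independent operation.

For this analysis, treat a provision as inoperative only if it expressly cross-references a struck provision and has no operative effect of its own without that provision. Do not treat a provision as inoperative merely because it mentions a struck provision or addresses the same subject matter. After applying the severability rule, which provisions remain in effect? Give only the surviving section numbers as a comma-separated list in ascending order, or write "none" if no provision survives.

3, 4, 5

¶1 is struck. ¶2 has no operative effect of its own apart from ¶1 and is therefore inoperative. Although ¶3 refers to ¶2, its operative terms do not depend on ¶2, so it remains in effect. Under the stated default rule, only provisions that cannot operate independently fall away; the rest are enforced. ¶3, ¶4, and ¶5 remain in effect.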